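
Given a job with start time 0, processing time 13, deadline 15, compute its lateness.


Completion = 0 + 13 = 13
Lateness = C - d = 13 - 15
= -2


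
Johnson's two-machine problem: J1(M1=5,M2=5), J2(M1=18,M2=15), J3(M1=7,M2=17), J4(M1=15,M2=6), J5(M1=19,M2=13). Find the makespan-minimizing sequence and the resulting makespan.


Johnson's rule:
Group 1 (M1≤M2, sort by M1): ['J1', 'J3']
Group 2 (M1>M2, sort desc M2): ['J2', 'J5', 'J4']
Sequence: J1 → J3 → J2 → J5 → J4
Makespan calculation:
  J1: M1 done=5, M2 done=10
  J3: M1 done=12, M2 done=29
  J2: M1 done=30, M2 done=45
  J5: M1 done=49, M2 done=62
  J4: M1 done=64, M2 done=70
= Sequence: J1 → J3 → J2 → J5 → J4, Makespan: 70


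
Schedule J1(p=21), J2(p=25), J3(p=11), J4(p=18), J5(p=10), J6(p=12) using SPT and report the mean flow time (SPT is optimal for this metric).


SPT order: J5 → J3 → J6 → J4 → J1 → J2
Completion times:
  J5: C=10
  J3: C=21
  J6: C=33
  J4: C=51
  J1: C=72
  J2: C=97
Sum = 284, n = 6
Mean flow = 284/6
= 47.33


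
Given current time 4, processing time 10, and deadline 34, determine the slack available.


Slack = due - current_time - processing
= 34 - 4 - 10
= 20


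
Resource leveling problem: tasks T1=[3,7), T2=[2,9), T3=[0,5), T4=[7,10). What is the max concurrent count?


Check each time point for overlaps:
  t=3: 3 tasks active (T1, T2, T3)
Max concurrent = 3


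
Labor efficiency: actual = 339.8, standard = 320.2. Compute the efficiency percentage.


Efficiency = (actual / standard) × 100
= (339.8 / 320.2) × 100
= 106.1%


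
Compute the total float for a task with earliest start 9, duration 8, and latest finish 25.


EF = ES + duration = 9 + 8 = 17
LS = LF - duration = 25 - 8 = 17
Total Float = LF - EF = 25 - 17
(or LS - ES = 17 - 9)
= 8


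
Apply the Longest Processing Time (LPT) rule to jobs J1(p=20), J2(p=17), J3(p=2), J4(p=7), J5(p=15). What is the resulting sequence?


LPT: sort by longest processing time first
  J1: p=20
  J2: p=17
  J5: p=15
  J4: p=7
  J3: p=2
Order: J1 → J2 → J5 → J4 → J3


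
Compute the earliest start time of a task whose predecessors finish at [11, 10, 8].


ES = max of all predecessor completion times
Predecessors: [11, 10, 8]
ES = max(11, 10, 8)
= 11


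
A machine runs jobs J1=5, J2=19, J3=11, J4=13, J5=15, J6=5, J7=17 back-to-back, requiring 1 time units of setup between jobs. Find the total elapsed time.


Makespan = Σ processing + (n-1) × setup
= (5 + 19 + 11 + 13 + 15 + 5 + 17) + (7-1)×1
= 85 + 6
= 91 time units


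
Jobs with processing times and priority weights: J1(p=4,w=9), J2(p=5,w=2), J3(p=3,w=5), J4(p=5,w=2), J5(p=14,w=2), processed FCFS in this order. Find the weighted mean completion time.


Completion times:
  J1: C=4, w×C=9×4=36
  J2: C=9, w×C=2×9=18
  J3: C=12, w×C=5×12=60
  J4: C=17, w×C=2×17=34
  J5: C=31, w×C=2×31=62
Sum w×C = 210
Sum w = 20
Weighted avg = 210/20
= 10.50


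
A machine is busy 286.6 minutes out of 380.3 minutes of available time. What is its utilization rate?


Utilization = busy / total × 100
= 286.6 / 380.3 × 100
= 75.4%


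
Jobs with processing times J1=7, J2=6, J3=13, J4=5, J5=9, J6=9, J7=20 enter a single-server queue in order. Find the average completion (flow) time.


Completion times:
  J1: completes at 7
  J2: completes at 13
  J3: completes at 26
  J4: completes at 31
  J5: completes at 40
  J6: completes at 49
  J7: completes at 69
Sum = 235
Average = 235/7
= 33.57


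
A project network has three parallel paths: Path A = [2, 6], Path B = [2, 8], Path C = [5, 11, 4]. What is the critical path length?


Path A: 2 + 6 = 8
Path B: 2 + 8 = 10
Path C: 5 + 11 + 4 = 20
Critical path = longest = max(8, 10, 20)
= 20 (Path C)


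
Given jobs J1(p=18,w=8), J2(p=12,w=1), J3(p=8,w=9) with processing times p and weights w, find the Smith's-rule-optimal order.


WSPT (Smith's rule): sort by p/w ascending
  J3: p/w = 8/9 = 0.889
  J1: p/w = 18/8 = 2.250
  J2: p/w = 12/1 = 12.000
Order: J3 → J1 → J2


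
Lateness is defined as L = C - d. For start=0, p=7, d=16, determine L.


Completion = 0 + 7 = 7
Lateness = C - d = 7 - 16
= -9


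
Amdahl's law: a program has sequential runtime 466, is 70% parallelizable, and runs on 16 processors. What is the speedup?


Amdahl's law: T_p = T × ((1-p) + p/N)
= 466 × ((1-0.7) + 0.7/16)
= 466 × (0.30 + 0.0437)
= 466 × 0.3438
= 160.19
Speedup = 466/160.19
= 2.91×


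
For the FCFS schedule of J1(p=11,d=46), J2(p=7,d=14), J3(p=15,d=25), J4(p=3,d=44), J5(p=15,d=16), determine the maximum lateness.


Lateness per job (L = C - d):
  J1: C=11, d=46, L=-35
  J2: C=18, d=14, L=4
  J3: C=33, d=25, L=8
  J4: C=36, d=44, L=-8
  J5: C=51, d=16, L=35
Lmax = max(-35, 4, 8, -8, 35)
= 35


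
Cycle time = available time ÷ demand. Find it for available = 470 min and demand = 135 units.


Cycle time = available time / demand
= 470 / 135
= 3.48 min/unit


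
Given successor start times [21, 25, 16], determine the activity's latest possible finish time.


LF = min of all successor start times
Successors start at: [21, 25, 16]
LF = min(21, 25, 16)
= 16


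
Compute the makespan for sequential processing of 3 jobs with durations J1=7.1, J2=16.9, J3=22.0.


Sequential makespan: sum all processing times
= 7.1 + 16.9 + 22.0
= 46.0 time units


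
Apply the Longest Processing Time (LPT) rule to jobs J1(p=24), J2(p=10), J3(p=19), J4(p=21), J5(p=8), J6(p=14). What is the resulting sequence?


LPT: sort by longest processing time first
  J1: p=24
  J4: p=21
  J3: p=19
  J6: p=14
  J2: p=10
  J5: p=8
Order: J1 → J4 → J3 → J6 → J2 → J5


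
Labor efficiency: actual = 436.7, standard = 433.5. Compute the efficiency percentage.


Efficiency = (actual / standard) × 100
= (436.7 / 433.5) × 100
= 100.7%


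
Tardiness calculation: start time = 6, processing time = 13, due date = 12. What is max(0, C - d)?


Completion = start + processing = 6 + 13 = 19
Tardiness = max(0, C - d) = max(0, 19 - 12)
= max(0, 7)
= 7


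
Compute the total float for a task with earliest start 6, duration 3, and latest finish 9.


EF = ES + duration = 6 + 3 = 9
LS = LF - duration = 9 - 3 = 6
Total Float = LF - EF = 9 - 9
(or LS - ES = 6 - 6)
= 0


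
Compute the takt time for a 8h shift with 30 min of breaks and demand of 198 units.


Available = 8×60 - 30 = 450 min
Takt time = 450 / 198
= 2.27 min/unit


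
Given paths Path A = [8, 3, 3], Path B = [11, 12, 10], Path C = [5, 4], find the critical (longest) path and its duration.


Path A: 8 + 3 + 3 = 14
Path B: 11 + 12 + 10 = 33
Path C: 5 + 4 = 9
Critical path = longest = max(14, 33, 9)
= 33 (Path B)


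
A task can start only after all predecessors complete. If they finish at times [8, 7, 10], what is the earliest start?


ES = max of all predecessor completion times
Predecessors: [8, 7, 10]
ES = max(8, 7, 10)
= 10


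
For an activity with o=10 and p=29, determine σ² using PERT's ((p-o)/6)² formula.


σ² = ((p - o) / 6)² = (p - o)² / 36
= (29 - 10)² / 36
= 19² / 36
= 361 / 36
= 10.0278


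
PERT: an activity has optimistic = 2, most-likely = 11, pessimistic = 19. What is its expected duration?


te = (o + 4m + p) / 6
= (2 + 4×11 + 19) / 6
= (2 + 44 + 19) / 6
= 65 / 6
= 10.83


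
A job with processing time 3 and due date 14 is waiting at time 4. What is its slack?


Slack = due - current_time - processing
= 14 - 4 - 3
= 7


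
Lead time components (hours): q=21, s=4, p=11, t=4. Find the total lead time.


Lead time = queue + setup + processing + transit
= 21 + 4 + 11 + 4
= 40 hours


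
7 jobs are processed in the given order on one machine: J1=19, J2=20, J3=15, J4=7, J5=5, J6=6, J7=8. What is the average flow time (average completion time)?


Completion times:
  J1: completes at 19
  J2: completes at 39
  J3: completes at 54
  J4: completes at 61
  J5: completes at 66
  J6: completes at 72
  J7: completes at 80
Sum = 391
Average = 391/7
= 55.86


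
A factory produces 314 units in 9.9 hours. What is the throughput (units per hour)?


Throughput = units / time
= 314 / 9.9
= 31.7 units/hour


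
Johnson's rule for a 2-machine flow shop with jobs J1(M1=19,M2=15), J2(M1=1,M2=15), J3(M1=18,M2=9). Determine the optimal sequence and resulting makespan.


Johnson's rule:
Group 1 (M1≤M2, sort by M1): ['J2']
Group 2 (M1>M2, sort desc M2): ['J1', 'J3']
Sequence: J2 → J1 → J3
Makespan calculation:
  J2: M1 done=1, M2 done=16
  J1: M1 done=20, M2 done=35
  J3: M1 done=38, M2 done=47
= Sequence: J2 → J1 → J3, Makespan: 47


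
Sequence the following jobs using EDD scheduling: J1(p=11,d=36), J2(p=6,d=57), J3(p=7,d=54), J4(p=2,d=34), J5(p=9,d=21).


EDD: sort by earliest due date
  J5: d=21, p=9
  J4: d=34, p=2
  J1: d=36, p=11
  J3: d=54, p=7
  J2: d=57, p=6
Order: J5 → J4 → J1 → J3 → J2


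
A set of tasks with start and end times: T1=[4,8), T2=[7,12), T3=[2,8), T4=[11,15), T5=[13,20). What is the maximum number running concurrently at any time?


Check each time point for overlaps:
  t=7: 3 tasks active (T1, T2, T3)
Max concurrent = 3


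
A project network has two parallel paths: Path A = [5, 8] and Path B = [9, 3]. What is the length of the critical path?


Path A: 5 + 8 = 13
Path B: 9 + 3 = 12
Critical path = longest = max(13, 12)
= 13 (Path A)


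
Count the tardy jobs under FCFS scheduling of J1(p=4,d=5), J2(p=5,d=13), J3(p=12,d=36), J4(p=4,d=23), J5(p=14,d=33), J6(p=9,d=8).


Completion vs due date:
  J1: C=4, d=5 → on time
  J2: C=9, d=13 → on time
  J3: C=21, d=36 → on time
  J4: C=25, d=23 → TARDY
  J5: C=39, d=33 → TARDY
  J6: C=48, d=8 → TARDY
Tardy jobs: J4, J5, J6
Count = 3


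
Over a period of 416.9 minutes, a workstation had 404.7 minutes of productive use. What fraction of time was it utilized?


Utilization = busy / total × 100
= 404.7 / 416.9 × 100
= 97.1%


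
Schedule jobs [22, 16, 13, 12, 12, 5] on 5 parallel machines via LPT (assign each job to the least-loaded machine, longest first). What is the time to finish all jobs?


Jobs (LPT sorted): [22, 16, 13, 12, 12, 5]
Machines: 5
  J=22 → Machine 1 (load: 0+22=22)
  J=16 → Machine 2 (load: 0+16=16)
  J=13 → Machine 3 (load: 0+13=13)
  J=12 → Machine 4 (load: 0+12=12)
  J=12 → Machine 5 (load: 0+12=12)
  J=5 → Machine 4 (load: 12+5=17)
Machine loads: [22, 16, 13, 17, 12]
Makespan = max = 22 time units


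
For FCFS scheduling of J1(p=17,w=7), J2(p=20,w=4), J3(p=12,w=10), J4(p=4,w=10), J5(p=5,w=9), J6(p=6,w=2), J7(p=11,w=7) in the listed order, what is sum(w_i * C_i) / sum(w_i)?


Completion times:
  J1: C=17, w×C=7×17=119
  J2: C=37, w×C=4×37=148
  J3: C=49, w×C=10×49=490
  J4: C=53, w×C=10×53=530
  J5: C=58, w×C=9×58=522
  J6: C=64, w×C=2×64=128
  J7: C=75, w×C=7×75=525
Sum w×C = 2462
Sum w = 49
Weighted avg = 2462/49
= 50.24


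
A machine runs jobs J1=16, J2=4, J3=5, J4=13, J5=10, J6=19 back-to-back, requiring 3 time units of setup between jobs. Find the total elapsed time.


Makespan = Σ processing + (n-1) × setup
= (16 + 4 + 5 + 13 + 10 + 19) + (6-1)×3
= 67 + 15
= 82 time units


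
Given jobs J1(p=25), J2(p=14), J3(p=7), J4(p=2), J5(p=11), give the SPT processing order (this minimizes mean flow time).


SPT: sort by shortest processing time
  J4: p=2
  J3: p=7
  J5: p=11
  J2: p=14
  J1: p=25
Order: J4 → J3 → J5 → J2 → J1


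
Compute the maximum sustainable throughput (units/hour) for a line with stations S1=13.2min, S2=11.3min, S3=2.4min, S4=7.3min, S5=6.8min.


Bottleneck = longest station time
Station times: [13.2, 11.3, 2.4, 7.3, 6.8]
Max = 13.2 min
Rate = 60 / 13.2
= 4.55 units/hour (bottleneck: 13.2min)


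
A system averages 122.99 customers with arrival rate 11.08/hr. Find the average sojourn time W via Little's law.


Little's law: L = λW → W = L / λ
= 122.99 / 11.08
= 11.10 hours


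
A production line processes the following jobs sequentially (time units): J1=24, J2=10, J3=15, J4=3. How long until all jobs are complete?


Sequential makespan: sum all processing times
= 24 + 10 + 15 + 3
= 52 time units


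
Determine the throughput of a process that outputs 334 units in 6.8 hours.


Throughput = units / time
= 334 / 6.8
= 49.1 units/hour


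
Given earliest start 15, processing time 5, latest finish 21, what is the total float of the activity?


EF = ES + duration = 15 + 5 = 20
LS = LF - duration = 21 - 5 = 16
Total Float = LF - EF = 21 - 20
(or LS - ES = 16 - 15)
= 1


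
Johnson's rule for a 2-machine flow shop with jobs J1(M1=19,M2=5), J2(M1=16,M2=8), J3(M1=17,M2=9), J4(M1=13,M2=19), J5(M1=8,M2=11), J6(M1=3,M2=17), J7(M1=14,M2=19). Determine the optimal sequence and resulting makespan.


Johnson's rule:
Group 1 (M1≤M2, sort by M1): ['J6', 'J5', 'J4', 'J7']
Group 2 (M1>M2, sort desc M2): ['J3', 'J2', 'J1']
Sequence: J6 → J5 → J4 → J7 → J3 → J2 → J1
Makespan calculation:
  J6: M1 done=3, M2 done=20
  J5: M1 done=11, M2 done=31
  J4: M1 done=24, M2 done=50
  J7: M1 done=38, M2 done=69
  J3: M1 done=55, M2 done=78
  J2: M1 done=71, M2 done=86
  J1: M1 done=90, M2 done=95
= Sequence: J6 → J5 → J4 → J7 → J3 → J2 → J1, Makespan: 95


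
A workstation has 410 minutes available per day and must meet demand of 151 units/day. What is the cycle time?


Cycle time = available time / demand
= 410 / 151
= 2.72 min/unit


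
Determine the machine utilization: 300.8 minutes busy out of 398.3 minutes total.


Utilization = busy / total × 100
= 300.8 / 398.3 × 100
= 75.5%


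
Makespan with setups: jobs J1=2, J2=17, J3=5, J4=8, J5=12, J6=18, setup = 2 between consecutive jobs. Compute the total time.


Makespan = Σ processing + (n-1) × setup
= (2 + 17 + 5 + 8 + 12 + 18) + (6-1)×2
= 62 + 10
= 72 time units


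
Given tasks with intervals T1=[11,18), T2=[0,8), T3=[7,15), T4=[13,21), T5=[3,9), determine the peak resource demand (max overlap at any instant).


Check each time point for overlaps:
  t=7: 3 tasks active (T2, T3, T5)
Max concurrent = 3


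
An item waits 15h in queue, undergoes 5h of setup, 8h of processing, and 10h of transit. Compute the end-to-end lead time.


Lead time = queue + setup + processing + transit
= 15 + 5 + 8 + 10
= 38 hours


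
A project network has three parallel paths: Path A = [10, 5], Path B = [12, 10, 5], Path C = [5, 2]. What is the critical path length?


Path A: 10 + 5 = 15
Path B: 12 + 10 + 5 = 27
Path C: 5 + 2 = 7
Critical path = longest = max(15, 27, 7)
= 27 (Path B)


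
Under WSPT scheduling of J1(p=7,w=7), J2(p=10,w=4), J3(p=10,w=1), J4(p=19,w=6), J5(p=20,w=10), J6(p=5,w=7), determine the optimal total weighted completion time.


WSPT order (by p/w): J6 → J1 → J5 → J2 → J4 → J3
  J6: C=5, w·C=7×5=35
  J1: C=12, w·C=7×12=84
  J5: C=32, w·C=10×32=320
  J2: C=42, w·C=4×42=168
  J4: C=61, w·C=6×61=366
  J3: C=71, w·C=1×71=71
Σ w·C = 1044
= 1044


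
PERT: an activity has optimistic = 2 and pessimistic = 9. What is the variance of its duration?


σ² = ((p - o) / 6)² = (p - o)² / 36
= (9 - 2)² / 36
= 7² / 36
= 49 / 36
= 1.3611


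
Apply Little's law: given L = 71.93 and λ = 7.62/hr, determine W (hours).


Little's law: L = λW → W = L / λ
= 71.93 / 7.62
= 9.44 hours


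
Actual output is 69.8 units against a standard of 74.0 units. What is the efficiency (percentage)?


Efficiency = (actual / standard) × 100
= (69.8 / 74.0) × 100
= 94.3%


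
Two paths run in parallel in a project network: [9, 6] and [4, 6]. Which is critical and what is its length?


Path A: 9 + 6 = 15
Path B: 4 + 6 = 10
Critical path = longest = max(15, 10)
= 15 (Path A)


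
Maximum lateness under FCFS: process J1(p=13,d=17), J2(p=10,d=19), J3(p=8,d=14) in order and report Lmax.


Lateness per job (L = C - d):
  J1: C=13, d=17, L=-4
  J2: C=23, d=19, L=4
  J3: C=31, d=14, L=17
Lmax = max(-4, 4, 17)
= 17


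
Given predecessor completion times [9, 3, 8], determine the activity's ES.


ES = max of all predecessor completion times
Predecessors: [9, 3, 8]
ES = max(9, 3, 8)
= 9


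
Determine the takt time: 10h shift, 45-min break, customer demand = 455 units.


Available = 10×60 - 45 = 555 min
Takt time = 555 / 455
= 1.22 min/unit


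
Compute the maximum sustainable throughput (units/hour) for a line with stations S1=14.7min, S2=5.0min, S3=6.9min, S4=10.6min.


Bottleneck = longest station time
Station times: [14.7, 5.0, 6.9, 10.6]
Max = 14.7 min
Rate = 60 / 14.7
= 4.08 units/hour (bottleneck: 14.7min)


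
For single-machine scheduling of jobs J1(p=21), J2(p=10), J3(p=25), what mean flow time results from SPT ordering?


SPT order: J2 → J1 → J3
Completion times:
  J2: C=10
  J1: C=31
  J3: C=56
Sum = 97, n = 3
Mean flow = 97/3
= 32.33


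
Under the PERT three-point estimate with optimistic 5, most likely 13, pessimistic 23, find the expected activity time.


te = (o + 4m + p) / 6
= (5 + 4×13 + 23) / 6
= (5 + 52 + 23) / 6
= 80 / 6
= 13.33


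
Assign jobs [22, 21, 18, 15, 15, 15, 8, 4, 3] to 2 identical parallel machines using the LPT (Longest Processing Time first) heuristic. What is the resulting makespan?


Jobs (LPT sorted): [22, 21, 18, 15, 15, 15, 8, 4, 3]
Machines: 2
  J=22 → Machine 1 (load: 0+22=22)
  J=21 → Machine 2 (load: 0+21=21)
  J=18 → Machine 2 (load: 21+18=39)
  J=15 → Machine 1 (load: 22+15=37)
  J=15 → Machine 1 (load: 37+15=52)
  J=15 → Machine 2 (load: 39+15=54)
  J=8 → Machine 1 (load: 52+8=60)
  J=4 → Machine 2 (load: 54+4=58)
  J=3 → Machine 2 (load: 58+3=61)
Machine loads: [60, 61]
Makespan = max = 61 time units


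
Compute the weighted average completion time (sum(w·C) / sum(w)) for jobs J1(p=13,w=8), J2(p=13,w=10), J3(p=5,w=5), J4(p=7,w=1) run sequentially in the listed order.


Completion times:
  J1: C=13, w×C=8×13=104
  J2: C=26, w×C=10×26=260
  J3: C=31, w×C=5×31=155
  J4: C=38, w×C=1×38=38
Sum w×C = 557
Sum w = 24
Weighted avg = 557/24
= 23.21


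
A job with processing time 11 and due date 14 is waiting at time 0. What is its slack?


Slack = due - current_time - processing
= 14 - 0 - 11
= 3


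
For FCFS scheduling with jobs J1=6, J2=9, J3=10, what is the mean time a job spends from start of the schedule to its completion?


Completion times:
  J1: completes at 6
  J2: completes at 15
  J3: completes at 25
Sum = 46
Average = 46/3
= 15.33


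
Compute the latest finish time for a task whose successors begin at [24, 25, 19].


LF = min of all successor start times
Successors start at: [24, 25, 19]
LF = min(24, 25, 19)
= 19


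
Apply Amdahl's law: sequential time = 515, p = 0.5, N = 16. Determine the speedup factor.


Amdahl's law: T_p = T × ((1-p) + p/N)
= 515 × ((1-0.5) + 0.5/16)
= 515 × (0.50 + 0.0312)
= 515 × 0.5312
= 273.59
Speedup = 515/273.59
= 1.88×


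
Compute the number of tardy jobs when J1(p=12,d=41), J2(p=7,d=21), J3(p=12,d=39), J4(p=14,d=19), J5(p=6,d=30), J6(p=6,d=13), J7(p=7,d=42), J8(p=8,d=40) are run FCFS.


Completion vs due date:
  J1: C=12, d=41 → on time
  J2: C=19, d=21 → on time
  J3: C=31, d=39 → on time
  J4: C=45, d=19 → TARDY
  J5: C=51, d=30 → TARDY
  J6: C=57, d=13 → TARDY
  J7: C=64, d=42 → TARDY
  J8: C=72, d=40 → TARDY
Tardy jobs: J4, J5, J6, J7, J8
Count = 5


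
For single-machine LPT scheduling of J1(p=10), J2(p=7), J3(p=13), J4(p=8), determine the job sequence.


LPT: sort by longest processing time first
  J3: p=13
  J1: p=10
  J4: p=8
  J2: p=7
Order: J3 → J1 → J4 → J2


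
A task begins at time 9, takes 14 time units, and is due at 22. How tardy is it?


Completion = start + processing = 9 + 14 = 23
Tardiness = max(0, C - d) = max(0, 23 - 22)
= max(0, 1)
= 1


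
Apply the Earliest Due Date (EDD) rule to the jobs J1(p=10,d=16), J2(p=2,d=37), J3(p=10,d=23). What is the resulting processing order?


EDD: sort by earliest due date
  J1: d=16, p=10
  J3: d=23, p=10
  J2: d=37, p=2
Order: J1 → J3 → J2


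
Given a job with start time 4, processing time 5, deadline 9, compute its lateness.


Completion = 4 + 5 = 9
Lateness = C - d = 9 - 9
= 0


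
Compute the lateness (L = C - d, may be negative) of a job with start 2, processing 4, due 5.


Completion = 2 + 4 = 6
Lateness = C - d = 6 - 5
= 1


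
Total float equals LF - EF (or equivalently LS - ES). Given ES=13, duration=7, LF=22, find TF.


EF = ES + duration = 13 + 7 = 20
LS = LF - duration = 22 - 7 = 15
Total Float = LF - EF = 22 - 20
(or LS - ES = 15 - 13)
= 2


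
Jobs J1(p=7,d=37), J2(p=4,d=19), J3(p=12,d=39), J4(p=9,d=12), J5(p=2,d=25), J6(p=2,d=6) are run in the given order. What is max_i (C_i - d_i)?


Lateness per job (L = C - d):
  J1: C=7, d=37, L=-30
  J2: C=11, d=19, L=-8
  J3: C=23, d=39, L=-16
  J4: C=32, d=12, L=20
  J5: C=34, d=25, L=9
  J6: C=36, d=6, L=30
Lmax = max(-30, -8, -16, 20, 9, 30)
= 30


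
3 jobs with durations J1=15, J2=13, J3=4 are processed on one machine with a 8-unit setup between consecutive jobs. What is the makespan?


Makespan = Σ processing + (n-1) × setup
= (15 + 13 + 4) + (3-1)×8
= 32 + 16
= 48 time units


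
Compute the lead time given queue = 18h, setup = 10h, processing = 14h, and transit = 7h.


Lead time = queue + setup + processing + transit
= 18 + 10 + 14 + 7
= 49 hours


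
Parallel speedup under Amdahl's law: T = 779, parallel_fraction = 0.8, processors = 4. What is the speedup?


Amdahl's law: T_p = T × ((1-p) + p/N)
= 779 × ((1-0.8) + 0.8/4)
= 779 × (0.20 + 0.2000)
= 779 × 0.4000
= 311.60
Speedup = 779/311.60
= 2.50×


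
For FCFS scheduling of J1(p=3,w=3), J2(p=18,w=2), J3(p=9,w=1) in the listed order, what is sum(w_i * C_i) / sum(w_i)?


Completion times:
  J1: C=3, w×C=3×3=9
  J2: C=21, w×C=2×21=42
  J3: C=30, w×C=1×30=30
Sum w×C = 81
Sum w = 6
Weighted avg = 81/6
= 13.50


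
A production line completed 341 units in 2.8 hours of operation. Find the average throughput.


Throughput = units / time
= 341 / 2.8
= 121.8 units/hour


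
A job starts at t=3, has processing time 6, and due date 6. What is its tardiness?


Completion = start + processing = 3 + 6 = 9
Tardiness = max(0, C - d) = max(0, 9 - 6)
= max(0, 3)
= 3


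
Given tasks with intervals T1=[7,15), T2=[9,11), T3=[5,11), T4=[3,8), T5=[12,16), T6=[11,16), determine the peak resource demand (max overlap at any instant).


Check each time point for overlaps:
  t=7: 3 tasks active (T1, T3, T4)
Max concurrent = 3


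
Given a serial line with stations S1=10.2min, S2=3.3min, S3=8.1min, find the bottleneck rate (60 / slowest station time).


Bottleneck = longest station time
Station times: [10.2, 3.3, 8.1]
Max = 10.2 min
Rate = 60 / 10.2
= 5.88 units/hour (bottleneck: 10.2min)


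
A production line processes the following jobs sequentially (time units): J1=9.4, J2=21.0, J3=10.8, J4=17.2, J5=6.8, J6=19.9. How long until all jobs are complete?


Sequential makespan: sum all processing times
= 9.4 + 21.0 + 10.8 + 17.2 + 6.8 + 19.9
= 85.1 time units


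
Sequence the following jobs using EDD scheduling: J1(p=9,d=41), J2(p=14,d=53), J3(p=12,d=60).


EDD: sort by earliest due date
  J1: d=41, p=9
  J2: d=53, p=14
  J3: d=60, p=12
Order: J1 → J2 → J3


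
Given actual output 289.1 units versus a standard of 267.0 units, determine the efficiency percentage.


Efficiency = (actual / standard) × 100
= (289.1 / 267.0) × 100
= 108.3%


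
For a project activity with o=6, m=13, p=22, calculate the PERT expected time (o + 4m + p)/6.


te = (o + 4m + p) / 6
= (6 + 4×13 + 22) / 6
= (6 + 52 + 22) / 6
= 80 / 6
= 13.33


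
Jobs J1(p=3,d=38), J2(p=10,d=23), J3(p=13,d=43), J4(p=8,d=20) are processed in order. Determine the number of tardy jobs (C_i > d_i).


Completion vs due date:
  J1: C=3, d=38 → on time
  J2: C=13, d=23 → on time
  J3: C=26, d=43 → on time
  J4: C=34, d=20 → TARDY
Tardy jobs: J4
Count = 1


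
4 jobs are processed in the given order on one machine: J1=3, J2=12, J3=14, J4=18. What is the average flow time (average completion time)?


Completion times:
  J1: completes at 3
  J2: completes at 15
  J3: completes at 29
  J4: completes at 47
Sum = 94
Average = 94/4
= 23.50


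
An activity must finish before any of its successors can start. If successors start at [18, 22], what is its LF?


LF = min of all successor start times
Successors start at: [18, 22]
LF = min(18, 22)
= 18


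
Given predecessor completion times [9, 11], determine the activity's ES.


ES = max of all predecessor completion times
Predecessors: [9, 11]
ES = max(9, 11)
= 11


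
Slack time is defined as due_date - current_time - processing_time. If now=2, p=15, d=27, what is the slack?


Slack = due - current_time - processing
= 27 - 2 - 15
= 10


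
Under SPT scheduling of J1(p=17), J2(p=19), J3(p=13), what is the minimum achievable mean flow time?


SPT order: J3 → J1 → J2
Completion times:
  J3: C=13
  J1: C=30
  J2: C=49
Sum = 92, n = 3
Mean flow = 92/3
= 30.67


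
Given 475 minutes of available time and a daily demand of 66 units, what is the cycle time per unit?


Cycle time = available time / demand
= 475 / 66
= 7.20 min/unit


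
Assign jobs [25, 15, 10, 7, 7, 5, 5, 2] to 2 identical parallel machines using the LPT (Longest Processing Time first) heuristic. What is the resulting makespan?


Jobs (LPT sorted): [25, 15, 10, 7, 7, 5, 5, 2]
Machines: 2
  J=25 → Machine 1 (load: 0+25=25)
  J=15 → Machine 2 (load: 0+15=15)
  J=10 → Machine 2 (load: 15+10=25)
  J=7 → Machine 1 (load: 25+7=32)
  J=7 → Machine 2 (load: 25+7=32)
  J=5 → Machine 1 (load: 32+5=37)
  J=5 → Machine 2 (load: 32+5=37)
  J=2 → Machine 1 (load: 37+2=39)
Machine loads: [39, 37]
Makespan = max = 39 time units


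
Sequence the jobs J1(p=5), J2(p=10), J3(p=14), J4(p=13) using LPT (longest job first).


LPT: sort by longest processing time first
  J3: p=14
  J4: p=13
  J2: p=10
  J1: p=5
Order: J3 → J4 → J2 → J1


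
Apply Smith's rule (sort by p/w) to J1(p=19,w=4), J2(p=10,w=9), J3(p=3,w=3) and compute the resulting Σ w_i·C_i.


WSPT order (by p/w): J3 → J2 → J1
  J3: C=3, w·C=3×3=9
  J2: C=13, w·C=9×13=117
  J1: C=32, w·C=4×32=128
Σ w·C = 254
= 254


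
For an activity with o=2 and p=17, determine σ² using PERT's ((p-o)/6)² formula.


σ² = ((p - o) / 6)² = (p - o)² / 36
= (17 - 2)² / 36
= 15² / 36
= 225 / 36
= 6.2500


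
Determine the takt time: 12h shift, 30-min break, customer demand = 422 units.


Available = 12×60 - 30 = 690 min
Takt time = 690 / 422
= 1.64 min/unit


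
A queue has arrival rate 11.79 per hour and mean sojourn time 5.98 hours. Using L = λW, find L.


Little's law: L = λ × W
= 11.79 × 5.98
= 70.50


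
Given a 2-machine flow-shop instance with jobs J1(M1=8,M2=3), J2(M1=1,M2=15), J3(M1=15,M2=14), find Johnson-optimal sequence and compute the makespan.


Johnson's rule:
Group 1 (M1≤M2, sort by M1): ['J2']
Group 2 (M1>M2, sort desc M2): ['J3', 'J1']
Sequence: J2 → J3 → J1
Makespan calculation:
  J2: M1 done=1, M2 done=16
  J3: M1 done=16, M2 done=30
  J1: M1 done=24, M2 done=33
= Sequence: J2 → J3 → J1, Makespan: 33


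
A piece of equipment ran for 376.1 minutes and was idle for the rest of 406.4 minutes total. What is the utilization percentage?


Utilization = busy / total × 100
= 376.1 / 406.4 × 100
= 92.5%


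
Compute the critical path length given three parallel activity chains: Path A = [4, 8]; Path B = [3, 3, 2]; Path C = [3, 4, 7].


Path A: 4 + 8 = 12
Path B: 3 + 3 + 2 = 8
Path C: 3 + 4 + 7 = 14
Critical path = longest = max(12, 8, 14)
= 14 (Path C)


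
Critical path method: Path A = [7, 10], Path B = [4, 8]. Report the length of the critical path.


Path A: 7 + 10 = 17
Path B: 4 + 8 = 12
Critical path = longest = max(17, 12)
= 17 (Path A)


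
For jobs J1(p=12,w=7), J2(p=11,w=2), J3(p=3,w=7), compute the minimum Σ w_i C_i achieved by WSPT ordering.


WSPT order (by p/w): J3 → J1 → J2
  J3: C=3, w·C=7×3=21
  J1: C=15, w·C=7×15=105
  J2: C=26, w·C=2×26=52
Σ w·C = 178
= 178


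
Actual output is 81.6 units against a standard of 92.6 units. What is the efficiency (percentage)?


Efficiency = (actual / standard) × 100
= (81.6 / 92.6) × 100
= 88.1%


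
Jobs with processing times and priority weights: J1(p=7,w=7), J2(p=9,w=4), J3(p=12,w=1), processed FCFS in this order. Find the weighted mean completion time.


Completion times:
  J1: C=7, w×C=7×7=49
  J2: C=16, w×C=4×16=64
  J3: C=28, w×C=1×28=28
Sum w×C = 141
Sum w = 12
Weighted avg = 141/12
= 11.75


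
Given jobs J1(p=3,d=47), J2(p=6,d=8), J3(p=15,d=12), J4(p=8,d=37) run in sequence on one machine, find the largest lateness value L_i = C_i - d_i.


Lateness per job (L = C - d):
  J1: C=3, d=47, L=-44
  J2: C=9, d=8, L=1
  J3: C=24, d=12, L=12
  J4: C=32, d=37, L=-5
Lmax = max(-44, 1, 12, -5)
= 12


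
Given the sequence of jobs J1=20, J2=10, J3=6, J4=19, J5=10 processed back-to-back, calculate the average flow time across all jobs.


Completion times:
  J1: completes at 20
  J2: completes at 30
  J3: completes at 36
  J4: completes at 55
  J5: completes at 65
Sum = 206
Average = 206/5
= 41.20


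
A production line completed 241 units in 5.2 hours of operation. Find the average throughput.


Throughput = units / time
= 241 / 5.2
= 46.3 units/hour


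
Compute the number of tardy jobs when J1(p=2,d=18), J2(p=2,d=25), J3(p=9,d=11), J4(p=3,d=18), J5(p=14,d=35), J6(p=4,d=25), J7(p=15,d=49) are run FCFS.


Completion vs due date:
  J1: C=2, d=18 → on time
  J2: C=4, d=25 → on time
  J3: C=13, d=11 → TARDY
  J4: C=16, d=18 → on time
  J5: C=30, d=35 → on time
  J6: C=34, d=25 → TARDY
  J7: C=49, d=49 → on time
Tardy jobs: J3, J6
Count = 2


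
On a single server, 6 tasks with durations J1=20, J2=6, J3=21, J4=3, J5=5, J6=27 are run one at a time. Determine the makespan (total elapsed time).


Sequential makespan: sum all processing times
= 20 + 6 + 21 + 3 + 5 + 27
= 82 time units


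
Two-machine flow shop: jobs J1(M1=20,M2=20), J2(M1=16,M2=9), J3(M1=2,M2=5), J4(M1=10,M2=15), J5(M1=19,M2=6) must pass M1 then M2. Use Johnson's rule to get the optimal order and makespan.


Johnson's rule:
Group 1 (M1≤M2, sort by M1): ['J3', 'J4', 'J1']
Group 2 (M1>M2, sort desc M2): ['J2', 'J5']
Sequence: J3 → J4 → J1 → J2 → J5
Makespan calculation:
  J3: M1 done=2, M2 done=7
  J4: M1 done=12, M2 done=27
  J1: M1 done=32, M2 done=52
  J2: M1 done=48, M2 done=61
  J5: M1 done=67, M2 done=73
= Sequence: J3 → J4 → J1 → J2 → J5, Makespan: 73


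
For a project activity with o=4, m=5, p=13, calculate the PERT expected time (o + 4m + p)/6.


te = (o + 4m + p) / 6
= (4 + 4×5 + 13) / 6
= (4 + 20 + 13) / 6
= 37 / 6
= 6.17


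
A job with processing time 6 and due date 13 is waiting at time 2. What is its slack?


Slack = due - current_time - processing
= 13 - 2 - 6
= 5


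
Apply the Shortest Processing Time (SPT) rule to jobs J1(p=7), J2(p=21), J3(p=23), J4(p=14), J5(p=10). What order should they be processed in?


SPT: sort by shortest processing time
  J1: p=7
  J5: p=10
  J4: p=14
  J2: p=21
  J3: p=23
Order: J1 → J5 → J4 → J2 → J3


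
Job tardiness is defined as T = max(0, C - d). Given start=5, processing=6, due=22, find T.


Completion = start + processing = 5 + 6 = 11
Tardiness = max(0, C - d) = max(0, 11 - 22)
= max(0, -11)
= 0


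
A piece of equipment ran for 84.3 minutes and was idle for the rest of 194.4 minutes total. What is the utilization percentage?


Utilization = busy / total × 100
= 84.3 / 194.4 × 100
= 43.4%


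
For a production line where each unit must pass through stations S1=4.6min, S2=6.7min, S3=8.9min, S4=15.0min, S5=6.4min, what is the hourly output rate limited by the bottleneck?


Bottleneck = longest station time
Station times: [4.6, 6.7, 8.9, 15.0, 6.4]
Max = 15.0 min
Rate = 60 / 15.0
= 4.00 units/hour (bottleneck: 15.0min)


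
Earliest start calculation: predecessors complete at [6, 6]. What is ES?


ES = max of all predecessor completion times
Predecessors: [6, 6]
ES = max(6, 6)
= 6


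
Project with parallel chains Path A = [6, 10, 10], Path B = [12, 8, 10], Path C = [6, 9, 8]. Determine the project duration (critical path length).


Path A: 6 + 10 + 10 = 26
Path B: 12 + 8 + 10 = 30
Path C: 6 + 9 + 8 = 23
Critical path = longest = max(26, 30, 23)
= 30 (Path B)


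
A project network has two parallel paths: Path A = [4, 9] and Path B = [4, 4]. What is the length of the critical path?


Path A: 4 + 9 = 13
Path B: 4 + 4 = 8
Critical path = longest = max(13, 8)
= 13 (Path A)


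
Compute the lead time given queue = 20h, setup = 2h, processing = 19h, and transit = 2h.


Lead time = queue + setup + processing + transit
= 20 + 2 + 19 + 2
= 43 hours


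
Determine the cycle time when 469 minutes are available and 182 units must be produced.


Cycle time = available time / demand
= 469 / 182
= 2.58 min/unit


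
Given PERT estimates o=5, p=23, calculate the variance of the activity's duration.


σ² = ((p - o) / 6)² = (p - o)² / 36
= (23 - 5)² / 36
= 18² / 36
= 324 / 36
= 9.0000


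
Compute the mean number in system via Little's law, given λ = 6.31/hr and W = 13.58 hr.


Little's law: L = λ × W
= 6.31 × 13.58
= 85.69


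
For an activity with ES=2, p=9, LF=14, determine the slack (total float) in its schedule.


EF = ES + duration = 2 + 9 = 11
LS = LF - duration = 14 - 9 = 5
Total Float = LF - EF = 14 - 11
(or LS - ES = 5 - 2)
= 3


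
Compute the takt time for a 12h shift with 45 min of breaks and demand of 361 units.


Available = 12×60 - 45 = 675 min
Takt time = 675 / 361
= 1.87 min/unit


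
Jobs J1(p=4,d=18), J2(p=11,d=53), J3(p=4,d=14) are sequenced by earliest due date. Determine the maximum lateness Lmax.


EDD order: J3 → J1 → J2
Completion and lateness:
  J3: C=4, d=14, L=4-14=-10
  J1: C=8, d=18, L=8-18=-10
  J2: C=19, d=53, L=19-53=-34
Lmax = max(-10, -10, -34)
= -10


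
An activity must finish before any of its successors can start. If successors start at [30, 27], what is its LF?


LF = min of all successor start times
Successors start at: [30, 27]
LF = min(30, 27)
= 27


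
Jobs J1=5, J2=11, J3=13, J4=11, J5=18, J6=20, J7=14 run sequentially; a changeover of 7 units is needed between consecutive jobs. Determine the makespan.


Makespan = Σ processing + (n-1) × setup
= (5 + 11 + 13 + 11 + 18 + 20 + 14) + (7-1)×7
= 92 + 42
= 134 time units


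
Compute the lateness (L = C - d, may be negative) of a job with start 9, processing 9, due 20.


Completion = 9 + 9 = 18
Lateness = C - d = 18 - 20
= -2


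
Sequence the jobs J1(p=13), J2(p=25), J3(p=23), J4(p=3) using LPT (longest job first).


LPT: sort by longest processing time first
  J2: p=25
  J3: p=23
  J1: p=13
  J4: p=3
Order: J2 → J3 → J1 → J4


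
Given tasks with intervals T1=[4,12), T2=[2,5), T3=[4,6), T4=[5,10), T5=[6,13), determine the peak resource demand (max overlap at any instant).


Check each time point for overlaps:
  t=4: 3 tasks active (T1, T2, T3)
Max concurrent = 3


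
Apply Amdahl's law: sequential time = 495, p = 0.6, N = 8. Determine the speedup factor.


Amdahl's law: T_p = T × ((1-p) + p/N)
= 495 × ((1-0.6) + 0.6/8)
= 495 × (0.40 + 0.0750)
= 495 × 0.4750
= 235.13
Speedup = 495/235.13
= 2.11×


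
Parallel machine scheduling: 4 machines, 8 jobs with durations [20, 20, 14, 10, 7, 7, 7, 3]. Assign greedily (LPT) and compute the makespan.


Jobs (LPT sorted): [20, 20, 14, 10, 7, 7, 7, 3]
Machines: 4
  J=20 → Machine 1 (load: 0+20=20)
  J=20 → Machine 2 (load: 0+20=20)
  J=14 → Machine 3 (load: 0+14=14)
  J=10 → Machine 4 (load: 0+10=10)
  J=7 → Machine 4 (load: 10+7=17)
  J=7 → Machine 3 (load: 14+7=21)
  J=7 → Machine 4 (load: 17+7=24)
  J=3 → Machine 1 (load: 20+3=23)
Machine loads: [23, 20, 21, 24]
Makespan = max = 24 time units


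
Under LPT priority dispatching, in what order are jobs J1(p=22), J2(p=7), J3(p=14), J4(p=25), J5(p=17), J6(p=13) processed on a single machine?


LPT: sort by longest processing time first
  J4: p=25
  J1: p=22
  J5: p=17
  J3: p=14
  J6: p=13
  J2: p=7
Order: J4 → J1 → J5 → J3 → J6 → J2


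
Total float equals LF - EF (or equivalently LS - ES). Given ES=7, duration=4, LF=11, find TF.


EF = ES + duration = 7 + 4 = 11
LS = LF - duration = 11 - 4 = 7
Total Float = LF - EF = 11 - 11
(or LS - ES = 7 - 7)
= 0


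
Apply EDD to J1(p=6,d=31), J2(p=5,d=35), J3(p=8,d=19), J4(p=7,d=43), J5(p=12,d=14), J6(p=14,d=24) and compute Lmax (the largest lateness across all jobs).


EDD order: J5 → J3 → J6 → J1 → J2 → J4
Completion and lateness:
  J5: C=12, d=14, L=12-14=-2
  J3: C=20, d=19, L=20-19=1
  J6: C=34, d=24, L=34-24=10
  J1: C=40, d=31, L=40-31=9
  J2: C=45, d=35, L=45-35=10
  J4: C=52, d=43, L=52-43=9
Lmax = max(-2, 1, 10, 9, 10, 9)
= 10


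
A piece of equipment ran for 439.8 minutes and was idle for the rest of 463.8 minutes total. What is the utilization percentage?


Utilization = busy / total × 100
= 439.8 / 463.8 × 100
= 94.8%


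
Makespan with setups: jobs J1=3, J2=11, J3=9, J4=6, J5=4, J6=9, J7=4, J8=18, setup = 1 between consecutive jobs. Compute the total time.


Makespan = Σ processing + (n-1) × setup
= (3 + 11 + 9 + 6 + 4 + 9 + 4 + 18) + (8-1)×1
= 64 + 7
= 71 time units


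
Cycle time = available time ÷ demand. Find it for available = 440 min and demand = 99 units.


Cycle time = available time / demand
= 440 / 99
= 4.44 min/unit


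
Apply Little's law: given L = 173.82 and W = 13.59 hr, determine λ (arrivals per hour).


Little's law: L = λW → λ = L / W
= 173.82 / 13.59
= 12.79 per hour


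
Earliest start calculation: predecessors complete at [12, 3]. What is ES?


ES = max of all predecessor completion times
Predecessors: [12, 3]
ES = max(12, 3)
= 12


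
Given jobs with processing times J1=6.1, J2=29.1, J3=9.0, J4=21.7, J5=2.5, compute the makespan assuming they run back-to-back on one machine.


Sequential makespan: sum all processing times
= 6.1 + 29.1 + 9.0 + 21.7 + 2.5
= 68.4 time units


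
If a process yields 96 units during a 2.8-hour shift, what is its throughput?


Throughput = units / time
= 96 / 2.8
= 34.3 units/hour


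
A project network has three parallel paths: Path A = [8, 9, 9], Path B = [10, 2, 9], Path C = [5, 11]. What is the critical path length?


Path A: 8 + 9 + 9 = 26
Path B: 10 + 2 + 9 = 21
Path C: 5 + 11 = 16
Critical path = longest = max(26, 21, 16)
= 26 (Path A)


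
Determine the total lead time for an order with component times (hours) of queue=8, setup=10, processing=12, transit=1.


Lead time = queue + setup + processing + transit
= 8 + 10 + 12 + 1
= 31 hours


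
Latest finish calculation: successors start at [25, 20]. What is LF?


LF = min of all successor start times
Successors start at: [25, 20]
LF = min(25, 20)
= 20


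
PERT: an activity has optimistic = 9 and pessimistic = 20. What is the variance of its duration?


σ² = ((p - o) / 6)² = (p - o)² / 36
= (20 - 9)² / 36
= 11² / 36
= 121 / 36
= 3.3611


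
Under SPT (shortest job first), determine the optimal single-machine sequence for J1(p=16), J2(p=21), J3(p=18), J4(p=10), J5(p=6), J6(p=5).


SPT: sort by shortest processing time
  J6: p=5
  J5: p=6
  J4: p=10
  J1: p=16
  J3: p=18
  J2: p=21
Order: J6 → J5 → J4 → J1 → J3 → J2


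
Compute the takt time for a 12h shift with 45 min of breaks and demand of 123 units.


Available = 12×60 - 45 = 675 min
Takt time = 675 / 123
= 5.49 min/unit
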